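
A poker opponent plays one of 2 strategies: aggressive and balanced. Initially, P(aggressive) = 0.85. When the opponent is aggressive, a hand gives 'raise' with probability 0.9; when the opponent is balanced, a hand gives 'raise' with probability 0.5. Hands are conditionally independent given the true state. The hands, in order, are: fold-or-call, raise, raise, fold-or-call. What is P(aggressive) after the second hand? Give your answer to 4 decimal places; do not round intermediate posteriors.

After 'fold-or-call': P(aggressive) = 0.1·0.8500 / (0.1·0.8500 + 0.5·0.1500) ≈ 0.5312
After 'raise': P(aggressive) = 0.9·0.5312 / (0.9·0.5312 + 0.5·0.4688) ≈ 0.6711

0.6711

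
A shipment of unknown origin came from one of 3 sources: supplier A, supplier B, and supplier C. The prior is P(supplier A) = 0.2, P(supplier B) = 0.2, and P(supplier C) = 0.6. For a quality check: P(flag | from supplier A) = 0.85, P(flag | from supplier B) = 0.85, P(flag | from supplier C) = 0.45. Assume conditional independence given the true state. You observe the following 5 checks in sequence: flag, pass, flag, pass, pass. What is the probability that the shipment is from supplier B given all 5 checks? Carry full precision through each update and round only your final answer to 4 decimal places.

0.0230

After 'flag': normaliser = 0.85·0.2000 + 0.85·0.2000 + 0.45·0.6000; P(supplier A) ≈ 0.2787, P(supplier B) ≈ 0.2787, P(supplier C) ≈ 0.4426
After 'pass': normaliser = 0.15·0.2787 + 0.15·0.2787 + 0.55·0.4426; P(supplier A) ≈ 0.1278, P(supplier B) ≈ 0.1278, P(supplier C) ≈ 0.7444
After 'flag': normaliser = 0.85·0.1278 + 0.85·0.1278 + 0.45·0.7444; P(supplier A) ≈ 0.1967, P(supplier B) ≈ 0.1967, P(supplier C) ≈ 0.6065
After 'pass': normaliser = 0.15·0.1967 + 0.15·0.1967 + 0.55·0.6065; P(supplier A) ≈ 0.0752, P(supplier B) ≈ 0.0752, P(supplier C) ≈ 0.8497
After 'pass': normaliser = 0.15·0.0752 + 0.15·0.0752 + 0.55·0.8497; P(supplier A) ≈ 0.0230, P(supplier B) ≈ 0.0230, P(supplier C) ≈ 0.9540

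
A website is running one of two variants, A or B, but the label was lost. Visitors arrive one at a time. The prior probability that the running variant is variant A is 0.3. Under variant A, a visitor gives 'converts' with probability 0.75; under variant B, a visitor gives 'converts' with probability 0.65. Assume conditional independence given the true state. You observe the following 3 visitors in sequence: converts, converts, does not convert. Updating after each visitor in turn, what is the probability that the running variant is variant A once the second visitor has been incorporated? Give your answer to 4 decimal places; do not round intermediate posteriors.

After 'converts': P(A) = 0.75·0.3000 / (0.75·0.3000 + 0.65·0.7000) ≈ 0.3309
After 'converts': P(A) = 0.75·0.3309 / (0.75·0.3309 + 0.65·0.6691) ≈ 0.3633

0.3633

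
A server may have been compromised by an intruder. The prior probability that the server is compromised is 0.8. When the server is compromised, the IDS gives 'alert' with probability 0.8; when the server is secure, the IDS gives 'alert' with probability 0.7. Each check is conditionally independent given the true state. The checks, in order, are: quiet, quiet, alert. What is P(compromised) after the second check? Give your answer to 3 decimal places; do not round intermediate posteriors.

After 'quiet': P(compromised) = 0.2·0.8000 / (0.2·0.8000 + 0.3·0.2000) ≈ 0.7273
After 'quiet': P(compromised) = 0.2·0.7273 / (0.2·0.7273 + 0.3·0.2727) ≈ 0.6400

0.640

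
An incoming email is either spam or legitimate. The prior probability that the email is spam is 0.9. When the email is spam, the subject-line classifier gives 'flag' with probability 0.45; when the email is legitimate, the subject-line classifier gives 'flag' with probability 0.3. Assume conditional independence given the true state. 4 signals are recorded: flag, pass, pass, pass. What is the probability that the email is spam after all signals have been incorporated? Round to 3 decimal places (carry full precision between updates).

0.868

After 'flag': P(spam) = 0.45·0.9000 / (0.45·0.9000 + 0.3·0.1000) ≈ 0.9310
After 'pass': P(spam) = 0.55·0.9310 / (0.55·0.9310 + 0.7·0.0690) ≈ 0.9138
After 'pass': P(spam) = 0.55·0.9138 / (0.55·0.9138 + 0.7·0.0862) ≈ 0.8929
After 'pass': P(spam) = 0.55·0.8929 / (0.55·0.8929 + 0.7·0.1071) ≈ 0.8675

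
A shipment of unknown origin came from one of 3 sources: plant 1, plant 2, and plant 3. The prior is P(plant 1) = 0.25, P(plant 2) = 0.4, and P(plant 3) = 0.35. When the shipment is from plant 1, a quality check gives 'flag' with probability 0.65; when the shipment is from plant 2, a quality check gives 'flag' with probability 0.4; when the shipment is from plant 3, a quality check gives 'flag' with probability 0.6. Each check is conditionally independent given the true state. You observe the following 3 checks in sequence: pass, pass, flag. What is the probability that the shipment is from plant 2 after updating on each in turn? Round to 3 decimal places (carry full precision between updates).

0.518

After 'pass': normaliser = 0.35·0.2500 + 0.6·0.4000 + 0.4·0.3500; P(plant 1) ≈ 0.1872, P(plant 2) ≈ 0.5134, P(plant 3) ≈ 0.2995
After 'pass': normaliser = 0.35·0.1872 + 0.6·0.5134 + 0.4·0.2995; P(plant 1) ≈ 0.1328, P(plant 2) ≈ 0.6244, P(plant 3) ≈ 0.2428
After 'flag': normaliser = 0.65·0.1328 + 0.4·0.6244 + 0.6·0.2428; P(plant 1) ≈ 0.1792, P(plant 2) ≈ 0.5184, P(plant 3) ≈ 0.3024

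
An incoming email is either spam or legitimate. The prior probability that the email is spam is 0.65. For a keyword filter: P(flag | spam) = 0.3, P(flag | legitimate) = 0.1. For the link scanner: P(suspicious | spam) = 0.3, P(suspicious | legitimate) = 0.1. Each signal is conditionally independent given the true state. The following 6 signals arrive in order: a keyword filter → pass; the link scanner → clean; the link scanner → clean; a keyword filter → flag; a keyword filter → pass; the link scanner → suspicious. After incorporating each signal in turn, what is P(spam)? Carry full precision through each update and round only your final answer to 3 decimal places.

0.859

Each posterior becomes the prior for the next update.
After a keyword filter='pass': P(spam) = 0.7·0.6500 / (0.7·0.6500 + 0.9·0.3500) ≈ 0.5909
After the link scanner='clean': P(spam) = 0.7·0.5909 / (0.7·0.5909 + 0.9·0.4091) ≈ 0.5291
After the link scanner='clean': P(spam) = 0.7·0.5291 / (0.7·0.5291 + 0.9·0.4709) ≈ 0.4663
After a keyword filter='flag': P(spam) = 0.3·0.4663 / (0.3·0.4663 + 0.1·0.5337) ≈ 0.7239
After a keyword filter='pass': P(spam) = 0.7·0.7239 / (0.7·0.7239 + 0.9·0.2761) ≈ 0.6709
After the link scanner='suspicious': P(spam) = 0.3·0.6709 / (0.3·0.6709 + 0.1·0.3291) ≈ 0.8595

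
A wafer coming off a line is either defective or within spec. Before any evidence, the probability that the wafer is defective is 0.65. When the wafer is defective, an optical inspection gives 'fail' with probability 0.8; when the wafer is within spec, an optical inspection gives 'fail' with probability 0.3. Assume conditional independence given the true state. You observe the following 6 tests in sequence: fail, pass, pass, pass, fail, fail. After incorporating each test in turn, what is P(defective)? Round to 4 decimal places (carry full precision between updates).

0.4510

Each posterior becomes the prior for the next update.
After 'fail': P(defective) = 0.8·0.6500 / (0.8·0.6500 + 0.3·0.3500) ≈ 0.8320
After 'pass': P(defective) = 0.2·0.8320 / (0.2·0.8320 + 0.7·0.1680) ≈ 0.5859
After 'pass': P(defective) = 0.2·0.5859 / (0.2·0.5859 + 0.7·0.4141) ≈ 0.2879
After 'pass': P(defective) = 0.2·0.2879 / (0.2·0.2879 + 0.7·0.7121) ≈ 0.1035
After 'fail': P(defective) = 0.8·0.1035 / (0.8·0.1035 + 0.3·0.8965) ≈ 0.2355
After 'fail': P(defective) = 0.8·0.2355 / (0.8·0.2355 + 0.3·0.7645) ≈ 0.4510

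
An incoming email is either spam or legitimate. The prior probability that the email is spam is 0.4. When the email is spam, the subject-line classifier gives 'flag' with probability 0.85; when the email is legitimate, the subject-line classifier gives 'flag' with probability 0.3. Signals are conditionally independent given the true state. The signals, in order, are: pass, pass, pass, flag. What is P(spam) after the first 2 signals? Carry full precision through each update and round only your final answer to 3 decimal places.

0.030

Each posterior becomes the prior for the next update.
After 'pass': P(spam) = 0.15·0.4000 / (0.15·0.4000 + 0.7·0.6000) ≈ 0.1250
After 'pass': P(spam) = 0.15·0.1250 / (0.15·0.1250 + 0.7·0.8750) ≈ 0.0297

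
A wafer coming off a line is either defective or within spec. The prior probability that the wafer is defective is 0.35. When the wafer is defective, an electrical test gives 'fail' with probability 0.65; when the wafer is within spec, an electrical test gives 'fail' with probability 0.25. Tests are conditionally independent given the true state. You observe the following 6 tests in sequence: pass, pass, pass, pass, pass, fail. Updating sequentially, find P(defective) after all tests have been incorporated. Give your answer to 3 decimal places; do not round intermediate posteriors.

0.030

After 'pass': P(defective) = 0.35·0.3500 / (0.35·0.3500 + 0.75·0.6500) ≈ 0.2008
After 'pass': P(defective) = 0.35·0.2008 / (0.35·0.2008 + 0.75·0.7992) ≈ 0.1050
After 'pass': P(defective) = 0.35·0.1050 / (0.35·0.1050 + 0.75·0.8950) ≈ 0.0519
After 'pass': P(defective) = 0.35·0.0519 / (0.35·0.0519 + 0.75·0.9481) ≈ 0.0249
After 'pass': P(defective) = 0.35·0.0249 / (0.35·0.0249 + 0.75·0.9751) ≈ 0.0118
After 'fail': P(defective) = 0.65·0.0118 / (0.65·0.0118 + 0.25·0.9882) ≈ 0.0301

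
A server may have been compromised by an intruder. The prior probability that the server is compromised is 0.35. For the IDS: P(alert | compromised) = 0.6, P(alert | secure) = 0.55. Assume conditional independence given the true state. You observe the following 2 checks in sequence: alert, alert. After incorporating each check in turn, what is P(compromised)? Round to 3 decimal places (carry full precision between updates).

After 'alert': P(compromised) = 0.6·0.3500 / (0.6·0.3500 + 0.55·0.6500) ≈ 0.3700
After 'alert': P(compromised) = 0.6·0.3700 / (0.6·0.3700 + 0.55·0.6300) ≈ 0.3905

0.391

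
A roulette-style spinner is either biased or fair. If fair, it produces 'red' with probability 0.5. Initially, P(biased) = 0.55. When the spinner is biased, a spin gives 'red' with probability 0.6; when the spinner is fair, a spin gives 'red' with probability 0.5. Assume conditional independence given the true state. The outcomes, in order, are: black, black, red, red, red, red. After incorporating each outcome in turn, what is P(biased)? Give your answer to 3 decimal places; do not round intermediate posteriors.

After 'black': P(biased) = 0.4·0.5500 / (0.4·0.5500 + 0.5·0.4500) ≈ 0.4944
After 'black': P(biased) = 0.4·0.4944 / (0.4·0.4944 + 0.5·0.5056) ≈ 0.4389
After 'red': P(biased) = 0.6·0.4389 / (0.6·0.4389 + 0.5·0.5611) ≈ 0.4842
After 'red': P(biased) = 0.6·0.4842 / (0.6·0.4842 + 0.5·0.5158) ≈ 0.5297
After 'red': P(biased) = 0.6·0.5297 / (0.6·0.5297 + 0.5·0.4703) ≈ 0.5748
After 'red': P(biased) = 0.6·0.5748 / (0.6·0.5748 + 0.5·0.4252) ≈ 0.6186

0.619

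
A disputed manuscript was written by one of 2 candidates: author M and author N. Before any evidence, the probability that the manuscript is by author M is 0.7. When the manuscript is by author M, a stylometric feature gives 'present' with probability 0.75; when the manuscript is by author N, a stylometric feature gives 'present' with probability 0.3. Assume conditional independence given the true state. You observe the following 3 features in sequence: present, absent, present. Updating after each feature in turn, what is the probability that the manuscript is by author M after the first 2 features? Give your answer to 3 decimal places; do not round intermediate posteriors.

After 'present': P(author M) = 0.75·0.7000 / (0.75·0.7000 + 0.3·0.3000) ≈ 0.8537
After 'absent': P(author M) = 0.25·0.8537 / (0.25·0.8537 + 0.7·0.1463) ≈ 0.6757

0.676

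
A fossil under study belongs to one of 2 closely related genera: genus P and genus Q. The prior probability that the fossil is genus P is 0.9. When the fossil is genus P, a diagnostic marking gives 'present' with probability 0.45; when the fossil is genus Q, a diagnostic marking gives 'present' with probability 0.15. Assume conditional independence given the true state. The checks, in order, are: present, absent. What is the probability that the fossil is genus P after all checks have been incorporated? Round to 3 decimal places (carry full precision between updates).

Each posterior becomes the prior for the next update.
After 'present': P(genus P) = 0.45·0.9000 / (0.45·0.9000 + 0.15·0.1000) ≈ 0.9643
After 'absent': P(genus P) = 0.55·0.9643 / (0.55·0.9643 + 0.85·0.0357) ≈ 0.9459

0.946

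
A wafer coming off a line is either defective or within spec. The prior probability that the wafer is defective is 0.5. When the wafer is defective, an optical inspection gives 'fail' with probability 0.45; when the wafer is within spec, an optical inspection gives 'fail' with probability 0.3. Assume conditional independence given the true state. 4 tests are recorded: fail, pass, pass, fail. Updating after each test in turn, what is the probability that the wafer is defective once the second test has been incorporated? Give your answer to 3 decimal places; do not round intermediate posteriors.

Each posterior becomes the prior for the next update.
After 'fail': P(defective) = 0.45·0.5000 / (0.45·0.5000 + 0.3·0.5000) ≈ 0.6000
After 'pass': P(defective) = 0.55·0.6000 / (0.55·0.6000 + 0.7·0.4000) ≈ 0.5410

0.541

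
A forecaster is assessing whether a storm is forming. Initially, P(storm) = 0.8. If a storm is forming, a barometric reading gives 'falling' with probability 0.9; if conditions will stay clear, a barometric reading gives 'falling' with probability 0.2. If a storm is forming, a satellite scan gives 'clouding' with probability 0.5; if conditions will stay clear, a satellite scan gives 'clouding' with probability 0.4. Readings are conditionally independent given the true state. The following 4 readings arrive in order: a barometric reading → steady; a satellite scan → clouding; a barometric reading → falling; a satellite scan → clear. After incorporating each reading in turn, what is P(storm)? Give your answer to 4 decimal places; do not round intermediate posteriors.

Each posterior becomes the prior for the next update.
After a barometric reading='steady': P(storm) = 0.1·0.8000 / (0.1·0.8000 + 0.8·0.2000) ≈ 0.3333
After a satellite scan='clouding': P(storm) = 0.5·0.3333 / (0.5·0.3333 + 0.4·0.6667) ≈ 0.3846
After a barometric reading='falling': P(storm) = 0.9·0.3846 / (0.9·0.3846 + 0.2·0.6154) ≈ 0.7377
After a satellite scan='clear': P(storm) = 0.5·0.7377 / (0.5·0.7377 + 0.6·0.2623) ≈ 0.7009

0.7009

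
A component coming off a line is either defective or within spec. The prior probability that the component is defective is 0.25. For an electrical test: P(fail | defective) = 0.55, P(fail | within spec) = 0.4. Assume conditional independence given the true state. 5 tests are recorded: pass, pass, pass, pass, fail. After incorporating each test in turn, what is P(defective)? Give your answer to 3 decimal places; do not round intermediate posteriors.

0.127

After 'pass': P(defective) = 0.45·0.2500 / (0.45·0.2500 + 0.6·0.7500) ≈ 0.2000
After 'pass': P(defective) = 0.45·0.2000 / (0.45·0.2000 + 0.6·0.8000) ≈ 0.1579
After 'pass': P(defective) = 0.45·0.1579 / (0.45·0.1579 + 0.6·0.8421) ≈ 0.1233
After 'pass': P(defective) = 0.45·0.1233 / (0.45·0.1233 + 0.6·0.8767) ≈ 0.0954
After 'fail': P(defective) = 0.55·0.0954 / (0.55·0.0954 + 0.4·0.9046) ≈ 0.1267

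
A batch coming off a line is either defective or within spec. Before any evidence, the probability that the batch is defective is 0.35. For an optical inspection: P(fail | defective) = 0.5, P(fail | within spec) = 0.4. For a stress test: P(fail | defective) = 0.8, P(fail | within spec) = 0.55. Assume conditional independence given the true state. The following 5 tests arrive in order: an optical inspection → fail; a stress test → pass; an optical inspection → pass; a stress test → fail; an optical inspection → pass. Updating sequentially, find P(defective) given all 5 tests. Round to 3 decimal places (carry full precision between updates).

0.232

Each posterior becomes the prior for the next update.
After an optical inspection='fail': P(defective) = 0.5·0.3500 / (0.5·0.3500 + 0.4·0.6500) ≈ 0.4023
After a stress test='pass': P(defective) = 0.2·0.4023 / (0.2·0.4023 + 0.45·0.5977) ≈ 0.2303
After an optical inspection='pass': P(defective) = 0.5·0.2303 / (0.5·0.2303 + 0.6·0.7697) ≈ 0.1995
After a stress test='fail': P(defective) = 0.8·0.1995 / (0.8·0.1995 + 0.55·0.8005) ≈ 0.2661
After an optical inspection='pass': P(defective) = 0.5·0.2661 / (0.5·0.2661 + 0.6·0.7339) ≈ 0.2320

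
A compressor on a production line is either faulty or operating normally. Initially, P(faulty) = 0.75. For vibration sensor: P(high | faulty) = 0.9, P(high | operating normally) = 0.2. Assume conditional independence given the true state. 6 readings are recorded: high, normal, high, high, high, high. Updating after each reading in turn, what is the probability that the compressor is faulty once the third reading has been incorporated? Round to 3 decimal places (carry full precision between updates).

After 'high': P(faulty) = 0.9·0.7500 / (0.9·0.7500 + 0.2·0.2500) ≈ 0.9310
After 'normal': P(faulty) = 0.1·0.9310 / (0.1·0.9310 + 0.8·0.0690) ≈ 0.6279
After 'high': P(faulty) = 0.9·0.6279 / (0.9·0.6279 + 0.2·0.3721) ≈ 0.8836

0.884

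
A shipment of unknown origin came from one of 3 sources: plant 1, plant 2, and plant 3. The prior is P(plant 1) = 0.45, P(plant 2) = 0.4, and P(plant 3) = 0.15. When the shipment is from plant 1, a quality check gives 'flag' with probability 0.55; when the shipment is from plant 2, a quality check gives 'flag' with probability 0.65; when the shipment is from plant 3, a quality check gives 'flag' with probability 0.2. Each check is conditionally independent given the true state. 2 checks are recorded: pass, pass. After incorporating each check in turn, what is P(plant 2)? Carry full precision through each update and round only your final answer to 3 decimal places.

After 'pass': normaliser = 0.45·0.4500 + 0.35·0.4000 + 0.8·0.1500; P(plant 1) ≈ 0.4378, P(plant 2) ≈ 0.3027, P(plant 3) ≈ 0.2595
After 'pass': normaliser = 0.45·0.4378 + 0.35·0.3027 + 0.8·0.2595; P(plant 1) ≈ 0.3859, P(plant 2) ≈ 0.2075, P(plant 3) ≈ 0.4066

0.208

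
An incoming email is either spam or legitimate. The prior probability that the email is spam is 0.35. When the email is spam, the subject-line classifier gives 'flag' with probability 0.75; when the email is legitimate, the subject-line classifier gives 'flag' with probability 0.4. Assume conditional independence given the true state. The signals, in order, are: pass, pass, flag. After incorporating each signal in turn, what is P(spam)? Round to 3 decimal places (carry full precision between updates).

0.149

After 'pass': P(spam) = 0.25·0.3500 / (0.25·0.3500 + 0.6·0.6500) ≈ 0.1832
After 'pass': P(spam) = 0.25·0.1832 / (0.25·0.1832 + 0.6·0.8168) ≈ 0.0855
After 'flag': P(spam) = 0.75·0.0855 / (0.75·0.0855 + 0.4·0.9145) ≈ 0.1491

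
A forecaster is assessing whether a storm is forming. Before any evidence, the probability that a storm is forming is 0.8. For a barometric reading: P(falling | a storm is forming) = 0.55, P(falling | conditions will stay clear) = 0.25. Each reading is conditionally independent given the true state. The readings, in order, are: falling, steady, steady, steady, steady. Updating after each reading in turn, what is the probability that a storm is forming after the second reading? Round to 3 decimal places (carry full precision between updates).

0.841

Apply Bayes' rule sequentially, carrying P(storm) forward.
After 'falling': P(storm) = 0.55·0.8000 / (0.55·0.8000 + 0.25·0.2000) ≈ 0.8980
After 'steady': P(storm) = 0.45·0.8980 / (0.45·0.8980 + 0.75·0.1020) ≈ 0.8408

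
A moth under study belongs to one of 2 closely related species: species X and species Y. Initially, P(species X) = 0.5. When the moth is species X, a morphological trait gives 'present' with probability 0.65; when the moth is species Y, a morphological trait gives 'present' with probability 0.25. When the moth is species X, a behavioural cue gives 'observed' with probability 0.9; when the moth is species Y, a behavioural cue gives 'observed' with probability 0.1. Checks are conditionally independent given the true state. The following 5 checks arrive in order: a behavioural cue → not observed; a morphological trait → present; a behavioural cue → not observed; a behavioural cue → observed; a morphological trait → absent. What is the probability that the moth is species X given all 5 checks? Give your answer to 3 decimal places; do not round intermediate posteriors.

0.119

After a behavioural cue='not observed': P(species X) = 0.1·0.5000 / (0.1·0.5000 + 0.9·0.5000) ≈ 0.1000
After a morphological trait='present': P(species X) = 0.65·0.1000 / (0.65·0.1000 + 0.25·0.9000) ≈ 0.2241
After a behavioural cue='not observed': P(species X) = 0.1·0.2241 / (0.1·0.2241 + 0.9·0.7759) ≈ 0.0311
After a behavioural cue='observed': P(species X) = 0.9·0.0311 / (0.9·0.0311 + 0.1·0.9689) ≈ 0.2241
After a morphological trait='absent': P(species X) = 0.35·0.2241 / (0.35·0.2241 + 0.75·0.7759) ≈ 0.1188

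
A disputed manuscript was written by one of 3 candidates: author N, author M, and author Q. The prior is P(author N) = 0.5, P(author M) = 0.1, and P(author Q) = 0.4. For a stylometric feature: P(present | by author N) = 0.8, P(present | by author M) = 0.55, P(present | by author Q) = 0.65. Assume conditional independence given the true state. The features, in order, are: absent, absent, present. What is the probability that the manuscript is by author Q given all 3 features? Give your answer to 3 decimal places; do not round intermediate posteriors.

Apply Bayes' rule sequentially, carrying P(author Q) forward.
After 'absent': normaliser = 0.2·0.5000 + 0.45·0.1000 + 0.35·0.4000; P(author N) ≈ 0.3509, P(author M) ≈ 0.1579, P(author Q) ≈ 0.4912
After 'absent': normaliser = 0.2·0.3509 + 0.45·0.1579 + 0.35·0.4912; P(author N) ≈ 0.2241, P(author M) ≈ 0.2269, P(author Q) ≈ 0.5490
After 'present': normaliser = 0.8·0.2241 + 0.55·0.2269 + 0.65·0.5490; P(author N) ≈ 0.2712, P(author M) ≈ 0.1888, P(author Q) ≈ 0.5399

0.540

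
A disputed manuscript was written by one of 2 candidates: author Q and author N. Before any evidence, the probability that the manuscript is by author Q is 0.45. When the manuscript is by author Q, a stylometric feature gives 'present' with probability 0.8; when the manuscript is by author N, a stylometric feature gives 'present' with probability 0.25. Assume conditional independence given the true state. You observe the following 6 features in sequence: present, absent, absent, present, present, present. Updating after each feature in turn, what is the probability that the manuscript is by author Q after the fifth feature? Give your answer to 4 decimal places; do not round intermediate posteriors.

0.6559

Apply Bayes' rule sequentially, carrying P(author Q) forward.
After 'present': P(author Q) = 0.8·0.4500 / (0.8·0.4500 + 0.25·0.5500) ≈ 0.7236
After 'absent': P(author Q) = 0.2·0.7236 / (0.2·0.7236 + 0.75·0.2764) ≈ 0.4111
After 'absent': P(author Q) = 0.2·0.4111 / (0.2·0.4111 + 0.75·0.5889) ≈ 0.1570
After 'present': P(author Q) = 0.8·0.1570 / (0.8·0.1570 + 0.25·0.8430) ≈ 0.3733
After 'present': P(author Q) = 0.8·0.3733 / (0.8·0.3733 + 0.25·0.6267) ≈ 0.6559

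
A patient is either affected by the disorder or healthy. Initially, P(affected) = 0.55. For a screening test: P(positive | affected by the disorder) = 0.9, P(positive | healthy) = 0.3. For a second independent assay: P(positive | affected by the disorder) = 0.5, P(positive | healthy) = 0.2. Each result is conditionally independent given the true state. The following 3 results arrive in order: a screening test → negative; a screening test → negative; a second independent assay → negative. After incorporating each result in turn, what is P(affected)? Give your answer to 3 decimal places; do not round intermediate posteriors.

After a screening test='negative': P(affected) = 0.1·0.5500 / (0.1·0.5500 + 0.7·0.4500) ≈ 0.1486
After a screening test='negative': P(affected) = 0.1·0.1486 / (0.1·0.1486 + 0.7·0.8514) ≈ 0.0243
After a second independent assay='negative': P(affected) = 0.5·0.0243 / (0.5·0.0243 + 0.8·0.9757) ≈ 0.0154

0.015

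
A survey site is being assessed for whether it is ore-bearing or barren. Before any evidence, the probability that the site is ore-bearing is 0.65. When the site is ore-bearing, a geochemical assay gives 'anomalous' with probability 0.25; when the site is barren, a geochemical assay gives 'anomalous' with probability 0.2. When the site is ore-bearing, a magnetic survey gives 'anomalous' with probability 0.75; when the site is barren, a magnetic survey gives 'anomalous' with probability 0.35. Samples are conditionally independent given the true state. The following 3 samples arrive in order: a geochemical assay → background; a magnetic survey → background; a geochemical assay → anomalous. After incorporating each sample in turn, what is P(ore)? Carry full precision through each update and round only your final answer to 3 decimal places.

0.456

Each posterior becomes the prior for the next update.
After a geochemical assay='background': P(ore) = 0.75·0.6500 / (0.75·0.6500 + 0.8·0.3500) ≈ 0.6352
After a magnetic survey='background': P(ore) = 0.25·0.6352 / (0.25·0.6352 + 0.65·0.3648) ≈ 0.4011
After a geochemical assay='anomalous': P(ore) = 0.25·0.4011 / (0.25·0.4011 + 0.2·0.5989) ≈ 0.4557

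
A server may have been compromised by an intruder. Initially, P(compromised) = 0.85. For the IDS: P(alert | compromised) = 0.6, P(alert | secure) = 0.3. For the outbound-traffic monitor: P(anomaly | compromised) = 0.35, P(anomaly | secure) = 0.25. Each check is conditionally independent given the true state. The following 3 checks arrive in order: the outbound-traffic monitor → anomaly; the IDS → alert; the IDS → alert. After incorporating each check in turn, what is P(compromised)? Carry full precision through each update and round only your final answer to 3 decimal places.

After the outbound-traffic monitor='anomaly': P(compromised) = 0.35·0.8500 / (0.35·0.8500 + 0.25·0.1500) ≈ 0.8881
After the IDS='alert': P(compromised) = 0.6·0.8881 / (0.6·0.8881 + 0.3·0.1119) ≈ 0.9407
After the IDS='alert': P(compromised) = 0.6·0.9407 / (0.6·0.9407 + 0.3·0.0593) ≈ 0.9695

0.969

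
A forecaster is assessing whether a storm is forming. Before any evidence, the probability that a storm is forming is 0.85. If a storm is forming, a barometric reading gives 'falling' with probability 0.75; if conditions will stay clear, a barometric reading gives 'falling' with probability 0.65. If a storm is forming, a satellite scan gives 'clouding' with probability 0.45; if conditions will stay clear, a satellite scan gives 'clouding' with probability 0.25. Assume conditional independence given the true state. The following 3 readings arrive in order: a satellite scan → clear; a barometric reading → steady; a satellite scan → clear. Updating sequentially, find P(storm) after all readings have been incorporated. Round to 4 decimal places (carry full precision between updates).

0.6852

After a satellite scan='clear': P(storm) = 0.55·0.8500 / (0.55·0.8500 + 0.75·0.1500) ≈ 0.8060
After a barometric reading='steady': P(storm) = 0.25·0.8060 / (0.25·0.8060 + 0.35·0.1940) ≈ 0.7480
After a satellite scan='clear': P(storm) = 0.55·0.7480 / (0.55·0.7480 + 0.75·0.2520) ≈ 0.6852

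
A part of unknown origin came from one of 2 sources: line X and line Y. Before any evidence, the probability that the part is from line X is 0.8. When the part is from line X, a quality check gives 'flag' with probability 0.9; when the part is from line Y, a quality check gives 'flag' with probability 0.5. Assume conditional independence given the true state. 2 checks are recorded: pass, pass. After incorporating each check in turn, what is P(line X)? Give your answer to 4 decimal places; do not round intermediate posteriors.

After 'pass': P(line X) = 0.1·0.8000 / (0.1·0.8000 + 0.5·0.2000) ≈ 0.4444
After 'pass': P(line X) = 0.1·0.4444 / (0.1·0.4444 + 0.5·0.5556) ≈ 0.1379

0.1379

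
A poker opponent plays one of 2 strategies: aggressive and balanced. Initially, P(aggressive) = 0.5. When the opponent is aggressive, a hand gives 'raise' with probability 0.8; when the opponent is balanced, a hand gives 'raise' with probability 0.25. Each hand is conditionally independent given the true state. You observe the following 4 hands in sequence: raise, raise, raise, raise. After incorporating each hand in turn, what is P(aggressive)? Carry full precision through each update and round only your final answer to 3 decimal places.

0.991

After 'raise': P(aggressive) = 0.8·0.5000 / (0.8·0.5000 + 0.25·0.5000) ≈ 0.7619
After 'raise': P(aggressive) = 0.8·0.7619 / (0.8·0.7619 + 0.25·0.2381) ≈ 0.9110
After 'raise': P(aggressive) = 0.8·0.9110 / (0.8·0.9110 + 0.25·0.0890) ≈ 0.9704
After 'raise': P(aggressive) = 0.8·0.9704 / (0.8·0.9704 + 0.25·0.0296) ≈ 0.9906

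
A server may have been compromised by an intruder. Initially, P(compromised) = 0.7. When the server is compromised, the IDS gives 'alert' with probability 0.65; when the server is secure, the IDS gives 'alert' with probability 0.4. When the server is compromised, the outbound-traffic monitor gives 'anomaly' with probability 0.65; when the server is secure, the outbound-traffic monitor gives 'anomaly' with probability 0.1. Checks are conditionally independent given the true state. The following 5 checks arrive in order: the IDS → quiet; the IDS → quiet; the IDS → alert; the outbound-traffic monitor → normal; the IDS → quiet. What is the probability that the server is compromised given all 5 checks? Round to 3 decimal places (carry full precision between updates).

0.226

After the IDS='quiet': P(compromised) = 0.35·0.7000 / (0.35·0.7000 + 0.6·0.3000) ≈ 0.5765
After the IDS='quiet': P(compromised) = 0.35·0.5765 / (0.35·0.5765 + 0.6·0.4235) ≈ 0.4426
After the IDS='alert': P(compromised) = 0.65·0.4426 / (0.65·0.4426 + 0.4·0.5574) ≈ 0.5634
After the outbound-traffic monitor='normal': P(compromised) = 0.35·0.5634 / (0.35·0.5634 + 0.9·0.4366) ≈ 0.3341
After the IDS='quiet': P(compromised) = 0.35·0.3341 / (0.35·0.3341 + 0.6·0.6659) ≈ 0.2264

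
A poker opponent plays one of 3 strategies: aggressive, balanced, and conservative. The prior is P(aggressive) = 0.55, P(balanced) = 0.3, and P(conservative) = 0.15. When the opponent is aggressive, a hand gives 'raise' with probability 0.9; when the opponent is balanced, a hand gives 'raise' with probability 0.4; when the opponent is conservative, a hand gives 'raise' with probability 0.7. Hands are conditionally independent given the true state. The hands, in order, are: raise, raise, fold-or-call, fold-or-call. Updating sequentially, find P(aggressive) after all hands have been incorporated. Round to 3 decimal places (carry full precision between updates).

After 'raise': normaliser = 0.9·0.5500 + 0.4·0.3000 + 0.7·0.1500; P(aggressive) ≈ 0.6875, P(balanced) ≈ 0.1667, P(conservative) ≈ 0.1458
After 'raise': normaliser = 0.9·0.6875 + 0.4·0.1667 + 0.7·0.1458; P(aggressive) ≈ 0.7857, P(balanced) ≈ 0.0847, P(conservative) ≈ 0.1296
After 'fold-or-call': normaliser = 0.1·0.7857 + 0.6·0.0847 + 0.3·0.1296; P(aggressive) ≈ 0.4670, P(balanced) ≈ 0.3019, P(conservative) ≈ 0.2311
After 'fold-or-call': normaliser = 0.1·0.4670 + 0.6·0.3019 + 0.3·0.2311; P(aggressive) ≈ 0.1571, P(balanced) ≈ 0.6095, P(conservative) ≈ 0.2333

0.157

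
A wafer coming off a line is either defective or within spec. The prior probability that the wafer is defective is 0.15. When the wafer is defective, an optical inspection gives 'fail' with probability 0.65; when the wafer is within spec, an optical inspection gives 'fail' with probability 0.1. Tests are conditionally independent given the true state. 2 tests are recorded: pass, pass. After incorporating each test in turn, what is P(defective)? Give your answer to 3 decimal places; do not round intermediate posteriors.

0.026

Each posterior becomes the prior for the next update.
After 'pass': P(defective) = 0.35·0.1500 / (0.35·0.1500 + 0.9·0.8500) ≈ 0.0642
After 'pass': P(defective) = 0.35·0.0642 / (0.35·0.0642 + 0.9·0.9358) ≈ 0.0260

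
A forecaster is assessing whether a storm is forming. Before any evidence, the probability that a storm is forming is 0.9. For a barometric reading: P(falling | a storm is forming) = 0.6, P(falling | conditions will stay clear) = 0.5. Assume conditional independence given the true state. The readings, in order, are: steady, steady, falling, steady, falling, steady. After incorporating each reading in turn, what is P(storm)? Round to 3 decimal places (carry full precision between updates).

After 'steady': P(storm) = 0.4·0.9000 / (0.4·0.9000 + 0.5·0.1000) ≈ 0.8780
After 'steady': P(storm) = 0.4·0.8780 / (0.4·0.8780 + 0.5·0.1220) ≈ 0.8521
After 'falling': P(storm) = 0.6·0.8521 / (0.6·0.8521 + 0.5·0.1479) ≈ 0.8736
After 'steady': P(storm) = 0.4·0.8736 / (0.4·0.8736 + 0.5·0.1264) ≈ 0.8469
After 'falling': P(storm) = 0.6·0.8469 / (0.6·0.8469 + 0.5·0.1531) ≈ 0.8690
After 'steady': P(storm) = 0.4·0.8690 / (0.4·0.8690 + 0.5·0.1310) ≈ 0.8415

0.841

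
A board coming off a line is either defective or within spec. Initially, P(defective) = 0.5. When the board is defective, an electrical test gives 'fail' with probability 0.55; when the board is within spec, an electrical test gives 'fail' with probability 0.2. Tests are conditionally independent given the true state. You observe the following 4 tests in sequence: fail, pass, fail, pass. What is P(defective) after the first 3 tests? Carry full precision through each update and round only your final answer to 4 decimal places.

After 'fail': P(defective) = 0.55·0.5000 / (0.55·0.5000 + 0.2·0.5000) ≈ 0.7333
After 'pass': P(defective) = 0.45·0.7333 / (0.45·0.7333 + 0.8·0.2667) ≈ 0.6074
After 'fail': P(defective) = 0.55·0.6074 / (0.55·0.6074 + 0.2·0.3926) ≈ 0.8097

0.8097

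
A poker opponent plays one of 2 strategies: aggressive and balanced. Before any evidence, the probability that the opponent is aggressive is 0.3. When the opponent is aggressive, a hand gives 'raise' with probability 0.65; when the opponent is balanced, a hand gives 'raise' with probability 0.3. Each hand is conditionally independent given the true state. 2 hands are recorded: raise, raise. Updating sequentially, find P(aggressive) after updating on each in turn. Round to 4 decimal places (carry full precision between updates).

0.6680

After 'raise': P(aggressive) = 0.65·0.3000 / (0.65·0.3000 + 0.3·0.7000) ≈ 0.4815
After 'raise': P(aggressive) = 0.65·0.4815 / (0.65·0.4815 + 0.3·0.5185) ≈ 0.6680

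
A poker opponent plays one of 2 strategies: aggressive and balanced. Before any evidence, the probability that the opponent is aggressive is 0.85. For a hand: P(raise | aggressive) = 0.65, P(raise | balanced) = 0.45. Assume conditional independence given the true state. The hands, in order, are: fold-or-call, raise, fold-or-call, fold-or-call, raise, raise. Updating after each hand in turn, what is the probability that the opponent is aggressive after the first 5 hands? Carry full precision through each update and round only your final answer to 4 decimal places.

After 'fold-or-call': P(aggressive) = 0.35·0.8500 / (0.35·0.8500 + 0.55·0.1500) ≈ 0.7829
After 'raise': P(aggressive) = 0.65·0.7829 / (0.65·0.7829 + 0.45·0.2171) ≈ 0.8389
After 'fold-or-call': P(aggressive) = 0.35·0.8389 / (0.35·0.8389 + 0.55·0.1611) ≈ 0.7682
After 'fold-or-call': P(aggressive) = 0.35·0.7682 / (0.35·0.7682 + 0.55·0.2318) ≈ 0.6784
After 'raise': P(aggressive) = 0.65·0.6784 / (0.65·0.6784 + 0.45·0.3216) ≈ 0.7529

0.7529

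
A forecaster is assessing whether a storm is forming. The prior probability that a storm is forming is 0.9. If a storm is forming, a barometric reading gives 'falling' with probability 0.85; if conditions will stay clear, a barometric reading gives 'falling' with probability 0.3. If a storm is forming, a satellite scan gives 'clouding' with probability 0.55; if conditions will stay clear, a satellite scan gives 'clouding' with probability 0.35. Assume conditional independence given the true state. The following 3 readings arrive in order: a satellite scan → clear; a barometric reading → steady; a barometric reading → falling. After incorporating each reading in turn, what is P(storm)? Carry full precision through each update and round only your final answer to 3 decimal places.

0.791

Each posterior becomes the prior for the next update.
After a satellite scan='clear': P(storm) = 0.45·0.9000 / (0.45·0.9000 + 0.65·0.1000) ≈ 0.8617
After a barometric reading='steady': P(storm) = 0.15·0.8617 / (0.15·0.8617 + 0.7·0.1383) ≈ 0.5718
After a barometric reading='falling': P(storm) = 0.85·0.5718 / (0.85·0.5718 + 0.3·0.4282) ≈ 0.7909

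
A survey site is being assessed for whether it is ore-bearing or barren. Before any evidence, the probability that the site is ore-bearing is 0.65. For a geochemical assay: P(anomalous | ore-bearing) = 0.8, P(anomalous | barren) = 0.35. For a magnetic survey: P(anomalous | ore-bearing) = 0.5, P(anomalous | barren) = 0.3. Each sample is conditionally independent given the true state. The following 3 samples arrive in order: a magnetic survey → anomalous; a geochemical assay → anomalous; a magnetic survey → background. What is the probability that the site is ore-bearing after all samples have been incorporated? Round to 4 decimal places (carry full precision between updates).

0.8348

Apply Bayes' rule sequentially, carrying P(ore) forward.
After a magnetic survey='anomalous': P(ore) = 0.5·0.6500 / (0.5·0.6500 + 0.3·0.3500) ≈ 0.7558
After a geochemical assay='anomalous': P(ore) = 0.8·0.7558 / (0.8·0.7558 + 0.35·0.2442) ≈ 0.8762
After a magnetic survey='background': P(ore) = 0.5·0.8762 / (0.5·0.8762 + 0.7·0.1238) ≈ 0.8348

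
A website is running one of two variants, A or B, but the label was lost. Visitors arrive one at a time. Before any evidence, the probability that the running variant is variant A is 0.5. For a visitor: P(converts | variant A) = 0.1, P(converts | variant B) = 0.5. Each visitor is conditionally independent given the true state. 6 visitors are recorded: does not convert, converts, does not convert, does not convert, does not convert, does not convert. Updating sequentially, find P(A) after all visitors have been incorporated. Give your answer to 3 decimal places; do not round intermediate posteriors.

0.791

Each posterior becomes the prior for the next update.
After 'does not convert': P(A) = 0.9·0.5000 / (0.9·0.5000 + 0.5·0.5000) ≈ 0.6429
After 'converts': P(A) = 0.1·0.6429 / (0.1·0.6429 + 0.5·0.3571) ≈ 0.2647
After 'does not convert': P(A) = 0.9·0.2647 / (0.9·0.2647 + 0.5·0.7353) ≈ 0.3932
After 'does not convert': P(A) = 0.9·0.3932 / (0.9·0.3932 + 0.5·0.6068) ≈ 0.5384
After 'does not convert': P(A) = 0.9·0.5384 / (0.9·0.5384 + 0.5·0.4616) ≈ 0.6774
After 'does not convert': P(A) = 0.9·0.6774 / (0.9·0.6774 + 0.5·0.3226) ≈ 0.7908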